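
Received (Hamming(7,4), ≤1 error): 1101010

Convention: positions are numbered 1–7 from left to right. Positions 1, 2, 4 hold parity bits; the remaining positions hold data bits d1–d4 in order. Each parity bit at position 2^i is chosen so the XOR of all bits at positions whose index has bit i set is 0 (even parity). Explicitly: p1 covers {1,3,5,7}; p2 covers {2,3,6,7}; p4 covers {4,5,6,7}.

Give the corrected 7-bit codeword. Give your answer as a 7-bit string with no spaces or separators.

0101010

s1 (pos 1,3,5,7): 1⊕0⊕0⊕0 = 1
s2 (pos 2,3,6,7): 1⊕0⊕1⊕0 = 0
s4 (pos 4,5,6,7): 1⊕0⊕1⊕0 = 0
Syndrome s4…s1 = 001 → error at position 1.
Flip position 1: 1101010 → 0101010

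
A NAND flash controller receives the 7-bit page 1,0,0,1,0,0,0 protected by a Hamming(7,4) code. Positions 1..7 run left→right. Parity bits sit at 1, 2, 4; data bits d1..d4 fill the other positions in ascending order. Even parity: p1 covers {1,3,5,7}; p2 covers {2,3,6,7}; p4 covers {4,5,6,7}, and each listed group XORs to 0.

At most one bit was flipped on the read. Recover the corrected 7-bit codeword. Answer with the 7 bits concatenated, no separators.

1001100

s1 (pos 1,3,5,7): 1⊕0⊕0⊕0 = 1
s2 (pos 2,3,6,7): 0⊕0⊕0⊕0 = 0
s4 (pos 4,5,6,7): 1⊕0⊕0⊕0 = 1
Syndrome s4…s1 = 101 → error at position 5.
Flip position 5: 1001000 → 1001100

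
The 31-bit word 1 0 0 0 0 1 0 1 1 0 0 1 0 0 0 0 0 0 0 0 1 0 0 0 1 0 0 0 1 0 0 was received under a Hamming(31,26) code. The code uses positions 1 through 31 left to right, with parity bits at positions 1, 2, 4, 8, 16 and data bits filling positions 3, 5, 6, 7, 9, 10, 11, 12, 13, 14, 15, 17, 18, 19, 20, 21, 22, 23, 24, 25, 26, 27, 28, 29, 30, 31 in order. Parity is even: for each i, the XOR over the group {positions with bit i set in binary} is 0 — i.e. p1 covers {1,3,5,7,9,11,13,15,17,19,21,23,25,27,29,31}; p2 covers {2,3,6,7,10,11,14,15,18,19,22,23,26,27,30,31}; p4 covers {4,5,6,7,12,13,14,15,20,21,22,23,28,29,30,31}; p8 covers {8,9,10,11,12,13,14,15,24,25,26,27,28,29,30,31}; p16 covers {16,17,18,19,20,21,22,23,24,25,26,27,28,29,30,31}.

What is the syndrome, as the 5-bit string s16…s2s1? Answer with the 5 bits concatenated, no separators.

11011

s1 (pos 1,3,5,7,9,11,13,15,17,19,21,23,25,27,29,31): 1⊕0⊕0⊕0⊕1⊕0⊕0⊕0⊕0⊕0⊕1⊕0⊕1⊕0⊕1⊕0 = 1
s2 (pos 2,3,6,7,10,11,14,15,18,19,22,23,26,27,30,31): 0⊕0⊕1⊕0⊕0⊕0⊕0⊕0⊕0⊕0⊕0⊕0⊕0⊕0⊕0⊕0 = 1
s4 (pos 4,5,6,7,12,13,14,15,20,21,22,23,28,29,30,31): 0⊕0⊕1⊕0⊕1⊕0⊕0⊕0⊕0⊕1⊕0⊕0⊕0⊕1⊕0⊕0 = 0
s8 (pos 8,9,10,11,12,13,14,15,24,25,26,27,28,29,30,31): 1⊕1⊕0⊕0⊕1⊕0⊕0⊕0⊕0⊕1⊕0⊕0⊕0⊕1⊕0⊕0 = 1
s16 (pos 16,17,18,19,20,21,22,23,24,25,26,27,28,29,30,31): 0⊕0⊕0⊕0⊕0⊕1⊕0⊕0⊕0⊕1⊕0⊕0⊕0⊕1⊕0⊕0 = 1
Syndrome s16…s1 = 11011 → error at position 27.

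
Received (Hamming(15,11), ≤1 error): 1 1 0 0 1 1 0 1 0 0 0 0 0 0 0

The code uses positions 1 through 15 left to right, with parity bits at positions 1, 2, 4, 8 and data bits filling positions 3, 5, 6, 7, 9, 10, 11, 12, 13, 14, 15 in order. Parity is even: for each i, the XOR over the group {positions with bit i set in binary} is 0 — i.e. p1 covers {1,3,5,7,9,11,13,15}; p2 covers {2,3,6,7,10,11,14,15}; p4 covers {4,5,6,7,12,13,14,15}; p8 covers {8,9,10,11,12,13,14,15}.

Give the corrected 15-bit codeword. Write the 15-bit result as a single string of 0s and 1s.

110011000000000

s1 (pos 1,3,5,7,9,11,13,15): 1⊕0⊕1⊕0⊕0⊕0⊕0⊕0 = 0
s2 (pos 2,3,6,7,10,11,14,15): 1⊕0⊕1⊕0⊕0⊕0⊕0⊕0 = 0
s4 (pos 4,5,6,7,12,13,14,15): 0⊕1⊕1⊕0⊕0⊕0⊕0⊕0 = 0
s8 (pos 8,9,10,11,12,13,14,15): 1⊕0⊕0⊕0⊕0⊕0⊕0⊕0 = 1
Syndrome s8…s1 = 1000 → error at position 8.
Flip position 8: 110011010000000 → 110011000000000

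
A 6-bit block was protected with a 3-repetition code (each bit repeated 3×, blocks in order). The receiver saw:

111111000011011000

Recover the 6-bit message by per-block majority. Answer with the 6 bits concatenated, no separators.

Block 1 (111): 3 ones → 1
Block 2 (111): 3 ones → 1
Block 3 (000): 0 ones → 0
Block 4 (011): 2 ones → 1
Block 5 (011): 2 ones → 1
Block 6 (000): 0 ones → 0

110110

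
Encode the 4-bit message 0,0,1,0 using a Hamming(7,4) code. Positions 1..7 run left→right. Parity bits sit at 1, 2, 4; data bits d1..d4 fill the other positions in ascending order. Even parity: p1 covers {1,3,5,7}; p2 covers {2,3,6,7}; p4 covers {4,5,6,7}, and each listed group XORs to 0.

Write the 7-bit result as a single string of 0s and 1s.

0101010

Place data at non-parity positions: p1 p2 0 p4 0 1 0
p1 (pos 1,3,5,7): XOR of data positions = 0⊕0⊕0 = 0
p2 (pos 2,3,6,7): XOR of data positions = 0⊕1⊕0 = 1
p4 (pos 4,5,6,7): XOR of data positions = 0⊕1⊕0 = 1
Codeword: 0101010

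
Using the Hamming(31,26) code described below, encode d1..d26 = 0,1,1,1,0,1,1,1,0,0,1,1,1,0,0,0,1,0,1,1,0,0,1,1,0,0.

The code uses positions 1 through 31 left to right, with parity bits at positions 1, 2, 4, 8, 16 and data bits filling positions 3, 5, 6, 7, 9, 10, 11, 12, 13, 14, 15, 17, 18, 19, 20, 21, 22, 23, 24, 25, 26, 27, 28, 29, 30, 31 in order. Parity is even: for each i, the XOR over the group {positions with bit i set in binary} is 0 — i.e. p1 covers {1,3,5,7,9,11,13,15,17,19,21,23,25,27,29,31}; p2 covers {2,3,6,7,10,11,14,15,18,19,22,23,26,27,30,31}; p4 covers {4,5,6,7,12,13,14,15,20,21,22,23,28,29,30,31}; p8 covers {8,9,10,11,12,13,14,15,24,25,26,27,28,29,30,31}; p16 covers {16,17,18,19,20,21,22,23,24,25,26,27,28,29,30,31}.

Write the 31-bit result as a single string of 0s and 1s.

Place data at non-parity positions: p1 p2 0 p4 1 1 1 p8 0 1 1 1 0 0 1 p16 1 1 0 0 0 1 0 1 1 0 0 1 1 0 0
p1 (pos 1,3,5,7,9,11,13,15,17,19,21,23,25,27,29,31): XOR of data positions = 0⊕1⊕1⊕0⊕1⊕0⊕1⊕1⊕0⊕0⊕0⊕1⊕0⊕1⊕0 = 1
p2 (pos 2,3,6,7,10,11,14,15,18,19,22,23,26,27,30,31): XOR of data positions = 0⊕1⊕1⊕1⊕1⊕0⊕1⊕1⊕0⊕1⊕0⊕0⊕0⊕0⊕0 = 1
p4 (pos 4,5,6,7,12,13,14,15,20,21,22,23,28,29,30,31): XOR of data positions = 1⊕1⊕1⊕1⊕0⊕0⊕1⊕0⊕0⊕1⊕0⊕1⊕1⊕0⊕0 = 0
p8 (pos 8,9,10,11,12,13,14,15,24,25,26,27,28,29,30,31): XOR of data positions = 0⊕1⊕1⊕1⊕0⊕0⊕1⊕1⊕1⊕0⊕0⊕1⊕1⊕0⊕0 = 0
p16 (pos 16,17,18,19,20,21,22,23,24,25,26,27,28,29,30,31): XOR of data positions = 1⊕1⊕0⊕0⊕0⊕1⊕0⊕1⊕1⊕0⊕0⊕1⊕1⊕0⊕0 = 1
Codeword: 1100111001110011110001011001100

1100111001110011110001011001100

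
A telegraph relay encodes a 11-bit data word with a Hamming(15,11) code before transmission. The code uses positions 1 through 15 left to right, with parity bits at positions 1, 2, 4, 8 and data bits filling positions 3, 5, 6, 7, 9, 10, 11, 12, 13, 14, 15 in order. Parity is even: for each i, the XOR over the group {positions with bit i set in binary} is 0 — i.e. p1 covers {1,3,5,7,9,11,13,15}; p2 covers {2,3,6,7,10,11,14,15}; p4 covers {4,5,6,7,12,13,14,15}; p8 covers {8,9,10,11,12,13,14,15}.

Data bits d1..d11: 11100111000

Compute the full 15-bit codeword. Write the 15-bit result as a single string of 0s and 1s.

101111010111000

Place data at non-parity positions: p1 p2 1 p4 1 1 0 p8 0 1 1 1 0 0 0
p1 (pos 1,3,5,7,9,11,13,15): XOR of data positions = 1⊕1⊕0⊕0⊕1⊕0⊕0 = 1
p2 (pos 2,3,6,7,10,11,14,15): XOR of data positions = 1⊕1⊕0⊕1⊕1⊕0⊕0 = 0
p4 (pos 4,5,6,7,12,13,14,15): XOR of data positions = 1⊕1⊕0⊕1⊕0⊕0⊕0 = 1
p8 (pos 8,9,10,11,12,13,14,15): XOR of data positions = 0⊕1⊕1⊕1⊕0⊕0⊕0 = 1
Codeword: 101111010111000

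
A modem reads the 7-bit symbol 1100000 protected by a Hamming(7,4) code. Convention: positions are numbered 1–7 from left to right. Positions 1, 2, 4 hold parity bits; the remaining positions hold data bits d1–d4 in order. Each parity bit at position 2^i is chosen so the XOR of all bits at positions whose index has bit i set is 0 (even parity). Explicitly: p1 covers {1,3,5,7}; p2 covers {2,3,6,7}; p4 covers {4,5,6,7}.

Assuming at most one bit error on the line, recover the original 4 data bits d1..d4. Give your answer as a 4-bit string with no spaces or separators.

1000

s1 (pos 1,3,5,7): 1⊕0⊕0⊕0 = 1
s2 (pos 2,3,6,7): 1⊕0⊕0⊕0 = 1
s4 (pos 4,5,6,7): 0⊕0⊕0⊕0 = 0
Syndrome s4…s1 = 011 → error at position 3.
Flip position 3: 1100000 → 1110000
Read data bits from positions 3,5,6,7: 1000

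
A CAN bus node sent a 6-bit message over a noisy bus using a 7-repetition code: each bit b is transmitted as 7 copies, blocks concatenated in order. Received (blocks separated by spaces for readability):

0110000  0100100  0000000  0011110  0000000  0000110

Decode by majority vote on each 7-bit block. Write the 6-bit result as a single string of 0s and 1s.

000100

Block 1 (0110000): 2 ones → 0
Block 2 (0100100): 2 ones → 0
Block 3 (0000000): 0 ones → 0
Block 4 (0011110): 4 ones → 1
Block 5 (0000000): 0 ones → 0
Block 6 (0000110): 2 ones → 0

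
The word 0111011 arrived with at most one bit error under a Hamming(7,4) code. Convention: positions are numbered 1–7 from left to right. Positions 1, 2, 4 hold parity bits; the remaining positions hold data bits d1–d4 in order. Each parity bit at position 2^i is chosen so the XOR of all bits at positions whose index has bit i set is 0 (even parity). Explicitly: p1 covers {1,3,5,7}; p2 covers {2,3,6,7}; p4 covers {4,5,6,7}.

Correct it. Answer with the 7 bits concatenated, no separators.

0110011

s1 (pos 1,3,5,7): 0⊕1⊕0⊕1 = 0
s2 (pos 2,3,6,7): 1⊕1⊕1⊕1 = 0
s4 (pos 4,5,6,7): 1⊕0⊕1⊕1 = 1
Syndrome s4…s1 = 100 → error at position 4.
Flip position 4: 0111011 → 0110011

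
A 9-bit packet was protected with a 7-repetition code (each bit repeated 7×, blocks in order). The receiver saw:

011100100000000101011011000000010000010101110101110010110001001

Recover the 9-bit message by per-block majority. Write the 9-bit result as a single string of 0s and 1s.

101000110

Block 1 (0111001): 4 ones → 1
Block 2 (0000000): 0 ones → 0
Block 3 (0101011): 4 ones → 1
Block 4 (0110000): 2 ones → 0
Block 5 (0001000): 1 one → 0
Block 6 (0010101): 3 ones → 0
Block 7 (1101011): 5 ones → 1
Block 8 (1001011): 4 ones → 1
Block 9 (0001001): 2 ones → 0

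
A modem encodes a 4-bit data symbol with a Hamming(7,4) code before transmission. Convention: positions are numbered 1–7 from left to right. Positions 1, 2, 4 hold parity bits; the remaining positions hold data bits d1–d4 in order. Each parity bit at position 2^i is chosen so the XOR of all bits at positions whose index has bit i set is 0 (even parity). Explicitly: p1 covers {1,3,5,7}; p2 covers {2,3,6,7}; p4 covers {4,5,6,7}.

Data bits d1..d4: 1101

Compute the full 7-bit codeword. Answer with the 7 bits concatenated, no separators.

1010101

Place data at non-parity positions: p1 p2 1 p4 1 0 1
p1 (pos 1,3,5,7): XOR of data positions = 1⊕1⊕1 = 1
p2 (pos 2,3,6,7): XOR of data positions = 1⊕0⊕1 = 0
p4 (pos 4,5,6,7): XOR of data positions = 1⊕0⊕1 = 0
Codeword: 1010101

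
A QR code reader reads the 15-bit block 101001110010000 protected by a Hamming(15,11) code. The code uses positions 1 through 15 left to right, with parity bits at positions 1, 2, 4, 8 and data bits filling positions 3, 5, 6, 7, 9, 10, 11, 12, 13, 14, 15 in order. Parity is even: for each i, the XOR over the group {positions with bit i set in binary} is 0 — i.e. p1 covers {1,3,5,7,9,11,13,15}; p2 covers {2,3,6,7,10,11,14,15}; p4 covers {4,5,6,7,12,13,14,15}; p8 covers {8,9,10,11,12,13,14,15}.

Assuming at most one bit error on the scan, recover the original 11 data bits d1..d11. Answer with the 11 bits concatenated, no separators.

10110010000

s1 (pos 1,3,5,7,9,11,13,15): 1⊕1⊕0⊕1⊕0⊕1⊕0⊕0 = 0
s2 (pos 2,3,6,7,10,11,14,15): 0⊕1⊕1⊕1⊕0⊕1⊕0⊕0 = 0
s4 (pos 4,5,6,7,12,13,14,15): 0⊕0⊕1⊕1⊕0⊕0⊕0⊕0 = 0
s8 (pos 8,9,10,11,12,13,14,15): 1⊕0⊕0⊕1⊕0⊕0⊕0⊕0 = 0
Syndrome s8…s1 = 0000 → no error.
Read data bits from positions 3,5,6,7,9,10,11,12,13,14,15: 10110010000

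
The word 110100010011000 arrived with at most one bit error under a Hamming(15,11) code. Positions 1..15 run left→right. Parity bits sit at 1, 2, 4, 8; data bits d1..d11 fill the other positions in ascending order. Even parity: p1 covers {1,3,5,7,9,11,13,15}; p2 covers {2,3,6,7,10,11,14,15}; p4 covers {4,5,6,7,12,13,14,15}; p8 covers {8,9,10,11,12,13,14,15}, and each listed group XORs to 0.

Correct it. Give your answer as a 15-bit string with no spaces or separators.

110100000011000

s1 (pos 1,3,5,7,9,11,13,15): 1⊕0⊕0⊕0⊕0⊕1⊕0⊕0 = 0
s2 (pos 2,3,6,7,10,11,14,15): 1⊕0⊕0⊕0⊕0⊕1⊕0⊕0 = 0
s4 (pos 4,5,6,7,12,13,14,15): 1⊕0⊕0⊕0⊕1⊕0⊕0⊕0 = 0
s8 (pos 8,9,10,11,12,13,14,15): 1⊕0⊕0⊕1⊕1⊕0⊕0⊕0 = 1
Syndrome s8…s1 = 1000 → error at position 8.
Flip position 8: 110100010011000 → 110100000011000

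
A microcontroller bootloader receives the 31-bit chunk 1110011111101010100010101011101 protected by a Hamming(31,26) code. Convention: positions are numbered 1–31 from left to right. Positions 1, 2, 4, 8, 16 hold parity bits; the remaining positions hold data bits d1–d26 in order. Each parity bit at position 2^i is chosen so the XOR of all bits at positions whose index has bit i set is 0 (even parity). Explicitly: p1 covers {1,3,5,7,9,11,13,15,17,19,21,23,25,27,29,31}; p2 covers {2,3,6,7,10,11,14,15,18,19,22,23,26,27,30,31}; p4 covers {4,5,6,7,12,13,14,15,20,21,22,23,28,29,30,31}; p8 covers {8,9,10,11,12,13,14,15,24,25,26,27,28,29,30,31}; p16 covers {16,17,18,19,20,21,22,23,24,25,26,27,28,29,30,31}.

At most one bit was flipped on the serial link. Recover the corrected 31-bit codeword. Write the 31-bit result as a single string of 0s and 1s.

s1 (pos 1,3,5,7,9,11,13,15,17,19,21,23,25,27,29,31): 1⊕1⊕0⊕1⊕1⊕1⊕1⊕1⊕1⊕0⊕1⊕1⊕1⊕1⊕1⊕1 = 0
s2 (pos 2,3,6,7,10,11,14,15,18,19,22,23,26,27,30,31): 1⊕1⊕1⊕1⊕1⊕1⊕0⊕1⊕0⊕0⊕0⊕1⊕0⊕1⊕0⊕1 = 0
s4 (pos 4,5,6,7,12,13,14,15,20,21,22,23,28,29,30,31): 0⊕0⊕1⊕1⊕0⊕1⊕0⊕1⊕0⊕1⊕0⊕1⊕1⊕1⊕0⊕1 = 1
s8 (pos 8,9,10,11,12,13,14,15,24,25,26,27,28,29,30,31): 1⊕1⊕1⊕1⊕0⊕1⊕0⊕1⊕0⊕1⊕0⊕1⊕1⊕1⊕0⊕1 = 1
s16 (pos 16,17,18,19,20,21,22,23,24,25,26,27,28,29,30,31): 0⊕1⊕0⊕0⊕0⊕1⊕0⊕1⊕0⊕1⊕0⊕1⊕1⊕1⊕0⊕1 = 0
Syndrome s16…s1 = 01100 → error at position 12.
Flip position 12: 1110011111101010100010101011101 → 1110011111111010100010101011101

1110011111111010100010101011101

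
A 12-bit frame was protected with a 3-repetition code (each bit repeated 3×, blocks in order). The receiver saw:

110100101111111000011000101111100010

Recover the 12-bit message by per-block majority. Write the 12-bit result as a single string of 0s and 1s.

Block 1 (110): 2 ones → 1
Block 2 (100): 1 one → 0
Block 3 (101): 2 ones → 1
Block 4 (111): 3 ones → 1
Block 5 (111): 3 ones → 1
Block 6 (000): 0 ones → 0
Block 7 (011): 2 ones → 1
Block 8 (000): 0 ones → 0
Block 9 (101): 2 ones → 1
Block 10 (111): 3 ones → 1
Block 11 (100): 1 one → 0
Block 12 (010): 1 one → 0

101110101100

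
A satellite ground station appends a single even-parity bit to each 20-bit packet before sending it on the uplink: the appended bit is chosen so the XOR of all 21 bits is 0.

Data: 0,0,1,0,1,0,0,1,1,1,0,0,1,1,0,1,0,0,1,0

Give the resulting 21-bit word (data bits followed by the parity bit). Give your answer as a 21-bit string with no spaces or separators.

001010011100110100101

XOR of the 20 data bits: 0⊕0⊕1⊕0⊕1⊕0⊕0⊕1⊕1⊕1⊕0⊕0⊕1⊕1⊕0⊕1⊕0⊕0⊕1⊕0 = 1
Parity bit = 1 (so all 21 bits XOR to 0).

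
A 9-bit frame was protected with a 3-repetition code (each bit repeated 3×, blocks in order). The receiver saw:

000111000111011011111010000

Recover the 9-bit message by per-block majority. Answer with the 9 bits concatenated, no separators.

Block 1 (000): 0 ones → 0
Block 2 (111): 3 ones → 1
Block 3 (000): 0 ones → 0
Block 4 (111): 3 ones → 1
Block 5 (011): 2 ones → 1
Block 6 (011): 2 ones → 1
Block 7 (111): 3 ones → 1
Block 8 (010): 1 one → 0
Block 9 (000): 0 ones → 0

010111100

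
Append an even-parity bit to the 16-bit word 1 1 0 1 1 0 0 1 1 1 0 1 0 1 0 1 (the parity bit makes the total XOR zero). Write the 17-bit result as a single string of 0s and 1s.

11011001110101010

XOR of the 16 data bits: 1⊕1⊕0⊕1⊕1⊕0⊕0⊕1⊕1⊕1⊕0⊕1⊕0⊕1⊕0⊕1 = 0
Parity bit = 0 (so all 17 bits XOR to 0).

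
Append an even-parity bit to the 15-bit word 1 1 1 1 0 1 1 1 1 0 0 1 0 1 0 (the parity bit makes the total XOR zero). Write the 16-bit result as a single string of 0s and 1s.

XOR of the 15 data bits: 1⊕1⊕1⊕1⊕0⊕1⊕1⊕1⊕1⊕0⊕0⊕1⊕0⊕1⊕0 = 0
Parity bit = 0 (so all 16 bits XOR to 0).

1111011110010100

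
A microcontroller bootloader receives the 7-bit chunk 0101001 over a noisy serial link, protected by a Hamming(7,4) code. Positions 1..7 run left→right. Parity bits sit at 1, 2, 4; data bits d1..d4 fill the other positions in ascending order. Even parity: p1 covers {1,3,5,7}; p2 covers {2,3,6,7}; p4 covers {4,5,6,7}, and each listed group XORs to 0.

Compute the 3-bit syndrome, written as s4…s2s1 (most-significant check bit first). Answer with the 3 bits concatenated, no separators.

s1 (pos 1,3,5,7): 0⊕0⊕0⊕1 = 1
s2 (pos 2,3,6,7): 1⊕0⊕0⊕1 = 0
s4 (pos 4,5,6,7): 1⊕0⊕0⊕1 = 0
Syndrome s4…s1 = 001 → error at position 1.

001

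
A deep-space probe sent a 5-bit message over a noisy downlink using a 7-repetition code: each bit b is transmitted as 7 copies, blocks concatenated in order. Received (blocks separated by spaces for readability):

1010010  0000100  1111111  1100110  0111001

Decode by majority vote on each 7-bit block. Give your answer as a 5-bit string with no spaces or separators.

00111

Block 1 (1010010): 3 ones → 0
Block 2 (0000100): 1 one → 0
Block 3 (1111111): 7 ones → 1
Block 4 (1100110): 4 ones → 1
Block 5 (0111001): 4 ones → 1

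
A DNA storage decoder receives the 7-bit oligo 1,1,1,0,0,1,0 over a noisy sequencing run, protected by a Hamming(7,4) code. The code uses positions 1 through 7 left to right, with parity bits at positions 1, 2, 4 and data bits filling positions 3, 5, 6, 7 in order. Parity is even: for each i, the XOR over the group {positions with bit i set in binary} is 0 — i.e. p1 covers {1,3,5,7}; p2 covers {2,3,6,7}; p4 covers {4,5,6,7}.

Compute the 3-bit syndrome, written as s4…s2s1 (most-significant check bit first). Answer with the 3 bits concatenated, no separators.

s1 (pos 1,3,5,7): 1⊕1⊕0⊕0 = 0
s2 (pos 2,3,6,7): 1⊕1⊕1⊕0 = 1
s4 (pos 4,5,6,7): 0⊕0⊕1⊕0 = 1
Syndrome s4…s1 = 110 → error at position 6.

110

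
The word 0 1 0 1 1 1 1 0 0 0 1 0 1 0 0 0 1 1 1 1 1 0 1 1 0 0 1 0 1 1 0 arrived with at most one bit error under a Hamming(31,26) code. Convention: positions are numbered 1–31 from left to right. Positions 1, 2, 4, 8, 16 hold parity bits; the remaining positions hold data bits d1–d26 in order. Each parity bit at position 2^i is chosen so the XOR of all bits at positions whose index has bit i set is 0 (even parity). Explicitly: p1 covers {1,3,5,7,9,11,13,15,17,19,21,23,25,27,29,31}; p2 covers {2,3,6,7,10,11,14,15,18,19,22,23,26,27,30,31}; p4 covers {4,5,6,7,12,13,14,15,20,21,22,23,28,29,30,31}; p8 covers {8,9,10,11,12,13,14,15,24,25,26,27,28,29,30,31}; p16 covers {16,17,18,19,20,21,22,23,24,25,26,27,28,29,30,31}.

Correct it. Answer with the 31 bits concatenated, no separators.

s1 (pos 1,3,5,7,9,11,13,15,17,19,21,23,25,27,29,31): 0⊕0⊕1⊕1⊕0⊕1⊕1⊕0⊕1⊕1⊕1⊕1⊕0⊕1⊕1⊕0 = 0
s2 (pos 2,3,6,7,10,11,14,15,18,19,22,23,26,27,30,31): 1⊕0⊕1⊕1⊕0⊕1⊕0⊕0⊕1⊕1⊕0⊕1⊕0⊕1⊕1⊕0 = 1
s4 (pos 4,5,6,7,12,13,14,15,20,21,22,23,28,29,30,31): 1⊕1⊕1⊕1⊕0⊕1⊕0⊕0⊕1⊕1⊕0⊕1⊕0⊕1⊕1⊕0 = 0
s8 (pos 8,9,10,11,12,13,14,15,24,25,26,27,28,29,30,31): 0⊕0⊕0⊕1⊕0⊕1⊕0⊕0⊕1⊕0⊕0⊕1⊕0⊕1⊕1⊕0 = 0
s16 (pos 16,17,18,19,20,21,22,23,24,25,26,27,28,29,30,31): 0⊕1⊕1⊕1⊕1⊕1⊕0⊕1⊕1⊕0⊕0⊕1⊕0⊕1⊕1⊕0 = 0
Syndrome s16…s1 = 00010 → error at position 2.
Flip position 2: 0101111000101000111110110010110 → 0001111000101000111110110010110

0001111000101000111110110010110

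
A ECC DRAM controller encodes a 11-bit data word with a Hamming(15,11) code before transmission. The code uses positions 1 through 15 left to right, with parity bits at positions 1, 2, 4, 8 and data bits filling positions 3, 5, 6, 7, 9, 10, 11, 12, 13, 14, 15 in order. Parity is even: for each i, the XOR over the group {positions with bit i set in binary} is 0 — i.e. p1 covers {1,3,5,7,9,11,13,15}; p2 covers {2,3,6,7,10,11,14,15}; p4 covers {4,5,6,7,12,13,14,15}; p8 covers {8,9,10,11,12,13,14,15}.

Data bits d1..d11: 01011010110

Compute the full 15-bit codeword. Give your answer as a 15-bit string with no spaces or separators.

110010101010110

Place data at non-parity positions: p1 p2 0 p4 1 0 1 p8 1 0 1 0 1 1 0
p1 (pos 1,3,5,7,9,11,13,15): XOR of data positions = 0⊕1⊕1⊕1⊕1⊕1⊕0 = 1
p2 (pos 2,3,6,7,10,11,14,15): XOR of data positions = 0⊕0⊕1⊕0⊕1⊕1⊕0 = 1
p4 (pos 4,5,6,7,12,13,14,15): XOR of data positions = 1⊕0⊕1⊕0⊕1⊕1⊕0 = 0
p8 (pos 8,9,10,11,12,13,14,15): XOR of data positions = 1⊕0⊕1⊕0⊕1⊕1⊕0 = 0
Codeword: 110010101010110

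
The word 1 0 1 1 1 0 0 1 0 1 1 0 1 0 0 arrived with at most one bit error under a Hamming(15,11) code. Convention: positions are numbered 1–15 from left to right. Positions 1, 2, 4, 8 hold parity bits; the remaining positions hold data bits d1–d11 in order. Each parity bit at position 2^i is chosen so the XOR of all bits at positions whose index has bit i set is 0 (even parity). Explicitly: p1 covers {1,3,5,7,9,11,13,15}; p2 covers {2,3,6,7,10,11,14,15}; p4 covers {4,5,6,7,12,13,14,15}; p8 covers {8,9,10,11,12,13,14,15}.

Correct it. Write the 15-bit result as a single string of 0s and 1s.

s1 (pos 1,3,5,7,9,11,13,15): 1⊕1⊕1⊕0⊕0⊕1⊕1⊕0 = 1
s2 (pos 2,3,6,7,10,11,14,15): 0⊕1⊕0⊕0⊕1⊕1⊕0⊕0 = 1
s4 (pos 4,5,6,7,12,13,14,15): 1⊕1⊕0⊕0⊕0⊕1⊕0⊕0 = 1
s8 (pos 8,9,10,11,12,13,14,15): 1⊕0⊕1⊕1⊕0⊕1⊕0⊕0 = 0
Syndrome s8…s1 = 0111 → error at position 7.
Flip position 7: 101110010110100 → 101110110110100

101110110110100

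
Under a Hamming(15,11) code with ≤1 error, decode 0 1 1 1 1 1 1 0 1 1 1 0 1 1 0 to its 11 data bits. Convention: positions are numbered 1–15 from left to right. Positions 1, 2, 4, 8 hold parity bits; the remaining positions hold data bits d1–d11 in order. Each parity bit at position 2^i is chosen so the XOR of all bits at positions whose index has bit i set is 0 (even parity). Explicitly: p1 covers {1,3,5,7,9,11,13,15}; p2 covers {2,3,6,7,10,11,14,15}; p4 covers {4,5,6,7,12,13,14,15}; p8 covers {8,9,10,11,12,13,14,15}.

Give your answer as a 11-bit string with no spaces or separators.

s1 (pos 1,3,5,7,9,11,13,15): 0⊕1⊕1⊕1⊕1⊕1⊕1⊕0 = 0
s2 (pos 2,3,6,7,10,11,14,15): 1⊕1⊕1⊕1⊕1⊕1⊕1⊕0 = 1
s4 (pos 4,5,6,7,12,13,14,15): 1⊕1⊕1⊕1⊕0⊕1⊕1⊕0 = 0
s8 (pos 8,9,10,11,12,13,14,15): 0⊕1⊕1⊕1⊕0⊕1⊕1⊕0 = 1
Syndrome s8…s1 = 1010 → error at position 10.
Flip position 10: 011111101110110 → 011111101010110
Read data bits from positions 3,5,6,7,9,10,11,12,13,14,15: 11111010110

11111010110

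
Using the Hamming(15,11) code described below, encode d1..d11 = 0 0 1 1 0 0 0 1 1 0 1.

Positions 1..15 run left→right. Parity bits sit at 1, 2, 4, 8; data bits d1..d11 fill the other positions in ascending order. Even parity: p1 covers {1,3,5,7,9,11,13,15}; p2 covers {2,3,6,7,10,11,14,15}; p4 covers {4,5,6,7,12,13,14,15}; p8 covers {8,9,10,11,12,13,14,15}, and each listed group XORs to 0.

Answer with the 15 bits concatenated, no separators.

Place data at non-parity positions: p1 p2 0 p4 0 1 1 p8 0 0 0 1 1 0 1
p1 (pos 1,3,5,7,9,11,13,15): XOR of data positions = 0⊕0⊕1⊕0⊕0⊕1⊕1 = 1
p2 (pos 2,3,6,7,10,11,14,15): XOR of data positions = 0⊕1⊕1⊕0⊕0⊕0⊕1 = 1
p4 (pos 4,5,6,7,12,13,14,15): XOR of data positions = 0⊕1⊕1⊕1⊕1⊕0⊕1 = 1
p8 (pos 8,9,10,11,12,13,14,15): XOR of data positions = 0⊕0⊕0⊕1⊕1⊕0⊕1 = 1
Codeword: 110101110001101

110101110001101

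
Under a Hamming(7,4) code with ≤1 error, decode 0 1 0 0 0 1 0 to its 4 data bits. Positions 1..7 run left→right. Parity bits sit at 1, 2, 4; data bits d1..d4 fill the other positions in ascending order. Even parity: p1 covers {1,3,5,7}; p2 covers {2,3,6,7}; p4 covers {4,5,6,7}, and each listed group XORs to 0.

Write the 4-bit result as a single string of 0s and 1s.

s1 (pos 1,3,5,7): 0⊕0⊕0⊕0 = 0
s2 (pos 2,3,6,7): 1⊕0⊕1⊕0 = 0
s4 (pos 4,5,6,7): 0⊕0⊕1⊕0 = 1
Syndrome s4…s1 = 100 → error at position 4.
Flip position 4: 0100010 → 0101010
Read data bits from positions 3,5,6,7: 0010

0010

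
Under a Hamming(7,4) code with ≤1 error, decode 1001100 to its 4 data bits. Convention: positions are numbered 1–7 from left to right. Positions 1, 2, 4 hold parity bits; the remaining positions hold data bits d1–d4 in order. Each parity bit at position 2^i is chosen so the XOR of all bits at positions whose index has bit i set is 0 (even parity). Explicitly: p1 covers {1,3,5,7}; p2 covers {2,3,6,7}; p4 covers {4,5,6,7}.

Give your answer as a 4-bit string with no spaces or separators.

0100

s1 (pos 1,3,5,7): 1⊕0⊕1⊕0 = 0
s2 (pos 2,3,6,7): 0⊕0⊕0⊕0 = 0
s4 (pos 4,5,6,7): 1⊕1⊕0⊕0 = 0
Syndrome s4…s1 = 000 → no error.
Read data bits from positions 3,5,6,7: 0100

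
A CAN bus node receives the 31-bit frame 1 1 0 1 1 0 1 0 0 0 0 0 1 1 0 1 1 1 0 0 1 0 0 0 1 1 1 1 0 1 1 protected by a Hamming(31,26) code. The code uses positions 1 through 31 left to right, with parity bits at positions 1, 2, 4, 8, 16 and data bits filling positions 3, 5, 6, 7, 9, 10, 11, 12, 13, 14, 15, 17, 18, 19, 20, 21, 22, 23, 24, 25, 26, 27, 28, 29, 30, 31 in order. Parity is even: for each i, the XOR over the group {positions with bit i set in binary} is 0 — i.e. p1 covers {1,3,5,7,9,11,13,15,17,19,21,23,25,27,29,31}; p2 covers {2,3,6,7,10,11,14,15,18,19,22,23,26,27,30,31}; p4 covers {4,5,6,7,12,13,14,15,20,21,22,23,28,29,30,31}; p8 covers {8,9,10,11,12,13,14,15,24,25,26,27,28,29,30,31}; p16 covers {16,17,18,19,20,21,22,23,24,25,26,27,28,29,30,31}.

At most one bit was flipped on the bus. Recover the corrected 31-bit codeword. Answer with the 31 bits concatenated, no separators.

1101001000001101110010001111011

s1 (pos 1,3,5,7,9,11,13,15,17,19,21,23,25,27,29,31): 1⊕0⊕1⊕1⊕0⊕0⊕1⊕0⊕1⊕0⊕1⊕0⊕1⊕1⊕0⊕1 = 1
s2 (pos 2,3,6,7,10,11,14,15,18,19,22,23,26,27,30,31): 1⊕0⊕0⊕1⊕0⊕0⊕1⊕0⊕1⊕0⊕0⊕0⊕1⊕1⊕1⊕1 = 0
s4 (pos 4,5,6,7,12,13,14,15,20,21,22,23,28,29,30,31): 1⊕1⊕0⊕1⊕0⊕1⊕1⊕0⊕0⊕1⊕0⊕0⊕1⊕0⊕1⊕1 = 1
s8 (pos 8,9,10,11,12,13,14,15,24,25,26,27,28,29,30,31): 0⊕0⊕0⊕0⊕0⊕1⊕1⊕0⊕0⊕1⊕1⊕1⊕1⊕0⊕1⊕1 = 0
s16 (pos 16,17,18,19,20,21,22,23,24,25,26,27,28,29,30,31): 1⊕1⊕1⊕0⊕0⊕1⊕0⊕0⊕0⊕1⊕1⊕1⊕1⊕0⊕1⊕1 = 0
Syndrome s16…s1 = 00101 → error at position 5.
Flip position 5: 1101101000001101110010001111011 → 1101001000001101110010001111011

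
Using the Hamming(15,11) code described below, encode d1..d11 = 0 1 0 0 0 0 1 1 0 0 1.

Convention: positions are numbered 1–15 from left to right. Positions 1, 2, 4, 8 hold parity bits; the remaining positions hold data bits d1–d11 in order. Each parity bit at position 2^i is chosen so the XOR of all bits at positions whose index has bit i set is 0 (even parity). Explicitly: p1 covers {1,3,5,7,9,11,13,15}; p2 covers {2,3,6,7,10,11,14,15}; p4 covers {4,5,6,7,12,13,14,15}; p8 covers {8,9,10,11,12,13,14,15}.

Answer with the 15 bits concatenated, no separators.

Place data at non-parity positions: p1 p2 0 p4 1 0 0 p8 0 0 1 1 0 0 1
p1 (pos 1,3,5,7,9,11,13,15): XOR of data positions = 0⊕1⊕0⊕0⊕1⊕0⊕1 = 1
p2 (pos 2,3,6,7,10,11,14,15): XOR of data positions = 0⊕0⊕0⊕0⊕1⊕0⊕1 = 0
p4 (pos 4,5,6,7,12,13,14,15): XOR of data positions = 1⊕0⊕0⊕1⊕0⊕0⊕1 = 1
p8 (pos 8,9,10,11,12,13,14,15): XOR of data positions = 0⊕0⊕1⊕1⊕0⊕0⊕1 = 1
Codeword: 100110010011001

100110010011001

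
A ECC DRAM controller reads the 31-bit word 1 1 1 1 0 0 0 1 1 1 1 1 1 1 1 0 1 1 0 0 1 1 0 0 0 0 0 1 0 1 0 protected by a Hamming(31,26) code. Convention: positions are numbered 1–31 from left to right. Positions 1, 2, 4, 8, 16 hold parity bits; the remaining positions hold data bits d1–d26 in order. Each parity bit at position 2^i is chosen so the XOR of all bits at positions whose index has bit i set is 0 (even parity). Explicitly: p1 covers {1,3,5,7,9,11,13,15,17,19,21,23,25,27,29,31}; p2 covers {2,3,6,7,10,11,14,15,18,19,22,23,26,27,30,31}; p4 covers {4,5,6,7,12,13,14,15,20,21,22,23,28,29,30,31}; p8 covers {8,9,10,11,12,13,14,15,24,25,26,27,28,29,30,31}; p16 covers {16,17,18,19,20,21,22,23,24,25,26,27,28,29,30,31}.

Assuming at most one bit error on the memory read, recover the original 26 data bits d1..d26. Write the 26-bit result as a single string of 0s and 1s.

10101111111110011000001010

s1 (pos 1,3,5,7,9,11,13,15,17,19,21,23,25,27,29,31): 1⊕1⊕0⊕0⊕1⊕1⊕1⊕1⊕1⊕0⊕1⊕0⊕0⊕0⊕0⊕0 = 0
s2 (pos 2,3,6,7,10,11,14,15,18,19,22,23,26,27,30,31): 1⊕1⊕0⊕0⊕1⊕1⊕1⊕1⊕1⊕0⊕1⊕0⊕0⊕0⊕1⊕0 = 1
s4 (pos 4,5,6,7,12,13,14,15,20,21,22,23,28,29,30,31): 1⊕0⊕0⊕0⊕1⊕1⊕1⊕1⊕0⊕1⊕1⊕0⊕1⊕0⊕1⊕0 = 1
s8 (pos 8,9,10,11,12,13,14,15,24,25,26,27,28,29,30,31): 1⊕1⊕1⊕1⊕1⊕1⊕1⊕1⊕0⊕0⊕0⊕0⊕1⊕0⊕1⊕0 = 0
s16 (pos 16,17,18,19,20,21,22,23,24,25,26,27,28,29,30,31): 0⊕1⊕1⊕0⊕0⊕1⊕1⊕0⊕0⊕0⊕0⊕0⊕1⊕0⊕1⊕0 = 0
Syndrome s16…s1 = 00110 → error at position 6.
Flip position 6: 1111000111111110110011000001010 → 1111010111111110110011000001010
Read data bits from positions 3,5,6,7,9,10,11,12,13,14,15,17,18,19,20,21,22,23,24,25,26,27,28,29,30,31: 10101111111110011000001010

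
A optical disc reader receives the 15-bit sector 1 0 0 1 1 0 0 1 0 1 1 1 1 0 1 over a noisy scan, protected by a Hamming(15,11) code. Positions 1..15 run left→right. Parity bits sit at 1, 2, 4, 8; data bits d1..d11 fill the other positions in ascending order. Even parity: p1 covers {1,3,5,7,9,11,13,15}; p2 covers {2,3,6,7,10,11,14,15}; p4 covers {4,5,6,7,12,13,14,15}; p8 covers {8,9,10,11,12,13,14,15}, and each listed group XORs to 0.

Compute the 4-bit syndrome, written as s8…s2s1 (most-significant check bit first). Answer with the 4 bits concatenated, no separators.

0111

s1 (pos 1,3,5,7,9,11,13,15): 1⊕0⊕1⊕0⊕0⊕1⊕1⊕1 = 1
s2 (pos 2,3,6,7,10,11,14,15): 0⊕0⊕0⊕0⊕1⊕1⊕0⊕1 = 1
s4 (pos 4,5,6,7,12,13,14,15): 1⊕1⊕0⊕0⊕1⊕1⊕0⊕1 = 1
s8 (pos 8,9,10,11,12,13,14,15): 1⊕0⊕1⊕1⊕1⊕1⊕0⊕1 = 0
Syndrome s8…s1 = 0111 → error at position 7.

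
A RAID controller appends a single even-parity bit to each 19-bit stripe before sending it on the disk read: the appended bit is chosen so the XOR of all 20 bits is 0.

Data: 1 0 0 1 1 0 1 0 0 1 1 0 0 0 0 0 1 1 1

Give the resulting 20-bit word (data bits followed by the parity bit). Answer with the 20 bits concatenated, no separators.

10011010011000001111

XOR of the 19 data bits: 1⊕0⊕0⊕1⊕1⊕0⊕1⊕0⊕0⊕1⊕1⊕0⊕0⊕0⊕0⊕0⊕1⊕1⊕1 = 1
Parity bit = 1 (so all 20 bits XOR to 0).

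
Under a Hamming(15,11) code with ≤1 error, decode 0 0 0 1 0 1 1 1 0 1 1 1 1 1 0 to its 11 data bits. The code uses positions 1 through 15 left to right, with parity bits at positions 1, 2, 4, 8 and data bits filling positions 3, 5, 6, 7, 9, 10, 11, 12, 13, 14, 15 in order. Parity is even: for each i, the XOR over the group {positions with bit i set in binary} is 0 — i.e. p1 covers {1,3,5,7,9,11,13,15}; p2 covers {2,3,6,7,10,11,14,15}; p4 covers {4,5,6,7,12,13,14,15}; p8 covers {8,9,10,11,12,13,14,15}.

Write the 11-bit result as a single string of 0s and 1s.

s1 (pos 1,3,5,7,9,11,13,15): 0⊕0⊕0⊕1⊕0⊕1⊕1⊕0 = 1
s2 (pos 2,3,6,7,10,11,14,15): 0⊕0⊕1⊕1⊕1⊕1⊕1⊕0 = 1
s4 (pos 4,5,6,7,12,13,14,15): 1⊕0⊕1⊕1⊕1⊕1⊕1⊕0 = 0
s8 (pos 8,9,10,11,12,13,14,15): 1⊕0⊕1⊕1⊕1⊕1⊕1⊕0 = 0
Syndrome s8…s1 = 0011 → error at position 3.
Flip position 3: 000101110111110 → 001101110111110
Read data bits from positions 3,5,6,7,9,10,11,12,13,14,15: 10110111110

10110111110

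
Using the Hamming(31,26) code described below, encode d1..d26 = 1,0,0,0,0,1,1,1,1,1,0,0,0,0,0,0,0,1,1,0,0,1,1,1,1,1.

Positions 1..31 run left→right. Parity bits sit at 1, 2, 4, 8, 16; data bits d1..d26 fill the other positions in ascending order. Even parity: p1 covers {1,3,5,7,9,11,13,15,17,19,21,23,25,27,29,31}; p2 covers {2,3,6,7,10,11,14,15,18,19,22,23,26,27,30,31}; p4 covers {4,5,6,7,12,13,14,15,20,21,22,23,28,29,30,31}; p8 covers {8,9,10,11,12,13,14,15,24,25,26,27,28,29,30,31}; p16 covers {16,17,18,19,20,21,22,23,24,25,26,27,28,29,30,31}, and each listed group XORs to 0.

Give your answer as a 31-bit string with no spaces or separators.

1010000101111101000000110011111

Place data at non-parity positions: p1 p2 1 p4 0 0 0 p8 0 1 1 1 1 1 0 p16 0 0 0 0 0 0 1 1 0 0 1 1 1 1 1
p1 (pos 1,3,5,7,9,11,13,15,17,19,21,23,25,27,29,31): XOR of data positions = 1⊕0⊕0⊕0⊕1⊕1⊕0⊕0⊕0⊕0⊕1⊕0⊕1⊕1⊕1 = 1
p2 (pos 2,3,6,7,10,11,14,15,18,19,22,23,26,27,30,31): XOR of data positions = 1⊕0⊕0⊕1⊕1⊕1⊕0⊕0⊕0⊕0⊕1⊕0⊕1⊕1⊕1 = 0
p4 (pos 4,5,6,7,12,13,14,15,20,21,22,23,28,29,30,31): XOR of data positions = 0⊕0⊕0⊕1⊕1⊕1⊕0⊕0⊕0⊕0⊕1⊕1⊕1⊕1⊕1 = 0
p8 (pos 8,9,10,11,12,13,14,15,24,25,26,27,28,29,30,31): XOR of data positions = 0⊕1⊕1⊕1⊕1⊕1⊕0⊕1⊕0⊕0⊕1⊕1⊕1⊕1⊕1 = 1
p16 (pos 16,17,18,19,20,21,22,23,24,25,26,27,28,29,30,31): XOR of data positions = 0⊕0⊕0⊕0⊕0⊕0⊕1⊕1⊕0⊕0⊕1⊕1⊕1⊕1⊕1 = 1
Codeword: 1010000101111101000000110011111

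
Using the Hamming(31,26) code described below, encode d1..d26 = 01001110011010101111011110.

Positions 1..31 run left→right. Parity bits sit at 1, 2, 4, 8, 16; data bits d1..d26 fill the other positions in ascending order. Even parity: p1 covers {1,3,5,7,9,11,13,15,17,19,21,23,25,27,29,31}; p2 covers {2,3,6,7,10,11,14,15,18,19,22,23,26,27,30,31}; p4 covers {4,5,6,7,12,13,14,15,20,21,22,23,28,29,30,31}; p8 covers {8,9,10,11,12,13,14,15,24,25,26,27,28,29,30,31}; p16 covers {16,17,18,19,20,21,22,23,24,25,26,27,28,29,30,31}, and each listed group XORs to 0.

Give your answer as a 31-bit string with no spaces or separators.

0101100111100110010101111011110

Place data at non-parity positions: p1 p2 0 p4 1 0 0 p8 1 1 1 0 0 1 1 p16 0 1 0 1 0 1 1 1 1 0 1 1 1 1 0
p1 (pos 1,3,5,7,9,11,13,15,17,19,21,23,25,27,29,31): XOR of data positions = 0⊕1⊕0⊕1⊕1⊕0⊕1⊕0⊕0⊕0⊕1⊕1⊕1⊕1⊕0 = 0
p2 (pos 2,3,6,7,10,11,14,15,18,19,22,23,26,27,30,31): XOR of data positions = 0⊕0⊕0⊕1⊕1⊕1⊕1⊕1⊕0⊕1⊕1⊕0⊕1⊕1⊕0 = 1
p4 (pos 4,5,6,7,12,13,14,15,20,21,22,23,28,29,30,31): XOR of data positions = 1⊕0⊕0⊕0⊕0⊕1⊕1⊕1⊕0⊕1⊕1⊕1⊕1⊕1⊕0 = 1
p8 (pos 8,9,10,11,12,13,14,15,24,25,26,27,28,29,30,31): XOR of data positions = 1⊕1⊕1⊕0⊕0⊕1⊕1⊕1⊕1⊕0⊕1⊕1⊕1⊕1⊕0 = 1
p16 (pos 16,17,18,19,20,21,22,23,24,25,26,27,28,29,30,31): XOR of data positions = 0⊕1⊕0⊕1⊕0⊕1⊕1⊕1⊕1⊕0⊕1⊕1⊕1⊕1⊕0 = 0
Codeword: 0101100111100110010101111011110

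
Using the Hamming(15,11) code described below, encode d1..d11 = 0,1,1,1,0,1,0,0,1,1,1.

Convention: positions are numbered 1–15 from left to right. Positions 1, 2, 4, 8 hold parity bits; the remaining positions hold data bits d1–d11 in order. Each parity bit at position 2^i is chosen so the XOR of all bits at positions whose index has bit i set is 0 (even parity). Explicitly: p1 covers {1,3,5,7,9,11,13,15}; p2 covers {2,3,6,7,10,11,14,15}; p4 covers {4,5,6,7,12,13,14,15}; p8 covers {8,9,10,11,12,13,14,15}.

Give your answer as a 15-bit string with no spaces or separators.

010011100100111

Place data at non-parity positions: p1 p2 0 p4 1 1 1 p8 0 1 0 0 1 1 1
p1 (pos 1,3,5,7,9,11,13,15): XOR of data positions = 0⊕1⊕1⊕0⊕0⊕1⊕1 = 0
p2 (pos 2,3,6,7,10,11,14,15): XOR of data positions = 0⊕1⊕1⊕1⊕0⊕1⊕1 = 1
p4 (pos 4,5,6,7,12,13,14,15): XOR of data positions = 1⊕1⊕1⊕0⊕1⊕1⊕1 = 0
p8 (pos 8,9,10,11,12,13,14,15): XOR of data positions = 0⊕1⊕0⊕0⊕1⊕1⊕1 = 0
Codeword: 010011100100111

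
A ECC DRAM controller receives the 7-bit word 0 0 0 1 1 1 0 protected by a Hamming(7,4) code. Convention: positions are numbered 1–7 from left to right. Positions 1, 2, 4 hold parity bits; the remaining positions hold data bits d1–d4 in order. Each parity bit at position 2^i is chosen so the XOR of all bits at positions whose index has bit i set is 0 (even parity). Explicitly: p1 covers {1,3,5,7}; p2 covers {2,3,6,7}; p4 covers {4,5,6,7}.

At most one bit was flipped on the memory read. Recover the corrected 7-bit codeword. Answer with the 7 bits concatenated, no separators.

s1 (pos 1,3,5,7): 0⊕0⊕1⊕0 = 1
s2 (pos 2,3,6,7): 0⊕0⊕1⊕0 = 1
s4 (pos 4,5,6,7): 1⊕1⊕1⊕0 = 1
Syndrome s4…s1 = 111 → error at position 7.
Flip position 7: 0001110 → 0001111

0001111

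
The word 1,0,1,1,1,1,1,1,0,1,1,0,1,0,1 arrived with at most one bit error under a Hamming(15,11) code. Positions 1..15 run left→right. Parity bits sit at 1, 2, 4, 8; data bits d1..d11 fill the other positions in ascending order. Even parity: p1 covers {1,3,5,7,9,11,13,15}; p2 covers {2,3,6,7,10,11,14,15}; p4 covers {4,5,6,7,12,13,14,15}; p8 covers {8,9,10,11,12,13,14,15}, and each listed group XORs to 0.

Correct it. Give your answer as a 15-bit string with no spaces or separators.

s1 (pos 1,3,5,7,9,11,13,15): 1⊕1⊕1⊕1⊕0⊕1⊕1⊕1 = 1
s2 (pos 2,3,6,7,10,11,14,15): 0⊕1⊕1⊕1⊕1⊕1⊕0⊕1 = 0
s4 (pos 4,5,6,7,12,13,14,15): 1⊕1⊕1⊕1⊕0⊕1⊕0⊕1 = 0
s8 (pos 8,9,10,11,12,13,14,15): 1⊕0⊕1⊕1⊕0⊕1⊕0⊕1 = 1
Syndrome s8…s1 = 1001 → error at position 9.
Flip position 9: 101111110110101 → 101111111110101

101111111110101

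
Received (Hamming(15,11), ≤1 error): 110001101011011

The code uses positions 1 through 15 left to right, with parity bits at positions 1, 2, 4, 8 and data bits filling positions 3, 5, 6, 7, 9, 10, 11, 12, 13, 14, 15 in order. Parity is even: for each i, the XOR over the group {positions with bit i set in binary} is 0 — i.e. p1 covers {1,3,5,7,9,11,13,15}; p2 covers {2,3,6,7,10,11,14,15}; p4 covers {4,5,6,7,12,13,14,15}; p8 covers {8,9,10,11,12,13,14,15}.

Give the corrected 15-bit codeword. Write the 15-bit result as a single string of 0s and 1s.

110001101011111

s1 (pos 1,3,5,7,9,11,13,15): 1⊕0⊕0⊕1⊕1⊕1⊕0⊕1 = 1
s2 (pos 2,3,6,7,10,11,14,15): 1⊕0⊕1⊕1⊕0⊕1⊕1⊕1 = 0
s4 (pos 4,5,6,7,12,13,14,15): 0⊕0⊕1⊕1⊕1⊕0⊕1⊕1 = 1
s8 (pos 8,9,10,11,12,13,14,15): 0⊕1⊕0⊕1⊕1⊕0⊕1⊕1 = 1
Syndrome s8…s1 = 1101 → error at position 13.
Flip position 13: 110001101011011 → 110001101011111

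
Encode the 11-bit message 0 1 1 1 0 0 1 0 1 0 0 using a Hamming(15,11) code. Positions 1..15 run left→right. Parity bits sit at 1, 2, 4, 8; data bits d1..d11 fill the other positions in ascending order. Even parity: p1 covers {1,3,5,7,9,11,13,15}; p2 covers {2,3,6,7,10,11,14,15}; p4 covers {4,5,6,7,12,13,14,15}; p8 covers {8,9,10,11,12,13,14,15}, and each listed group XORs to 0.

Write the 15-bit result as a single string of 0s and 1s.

010011100010100

Place data at non-parity positions: p1 p2 0 p4 1 1 1 p8 0 0 1 0 1 0 0
p1 (pos 1,3,5,7,9,11,13,15): XOR of data positions = 0⊕1⊕1⊕0⊕1⊕1⊕0 = 0
p2 (pos 2,3,6,7,10,11,14,15): XOR of data positions = 0⊕1⊕1⊕0⊕1⊕0⊕0 = 1
p4 (pos 4,5,6,7,12,13,14,15): XOR of data positions = 1⊕1⊕1⊕0⊕1⊕0⊕0 = 0
p8 (pos 8,9,10,11,12,13,14,15): XOR of data positions = 0⊕0⊕1⊕0⊕1⊕0⊕0 = 0
Codeword: 010011100010100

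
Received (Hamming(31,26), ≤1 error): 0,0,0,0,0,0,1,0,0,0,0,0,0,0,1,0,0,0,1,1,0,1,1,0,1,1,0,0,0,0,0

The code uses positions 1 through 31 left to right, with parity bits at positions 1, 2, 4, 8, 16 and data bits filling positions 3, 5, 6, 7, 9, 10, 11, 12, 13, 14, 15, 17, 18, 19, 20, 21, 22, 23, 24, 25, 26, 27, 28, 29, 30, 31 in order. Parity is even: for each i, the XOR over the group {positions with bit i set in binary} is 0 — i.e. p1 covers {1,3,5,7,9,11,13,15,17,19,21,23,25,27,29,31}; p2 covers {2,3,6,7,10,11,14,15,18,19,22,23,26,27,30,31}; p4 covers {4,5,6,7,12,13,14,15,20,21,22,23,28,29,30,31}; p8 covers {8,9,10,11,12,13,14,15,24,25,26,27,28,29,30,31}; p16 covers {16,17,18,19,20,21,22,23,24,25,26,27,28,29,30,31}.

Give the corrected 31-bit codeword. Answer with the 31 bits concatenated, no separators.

s1 (pos 1,3,5,7,9,11,13,15,17,19,21,23,25,27,29,31): 0⊕0⊕0⊕1⊕0⊕0⊕0⊕1⊕0⊕1⊕0⊕1⊕1⊕0⊕0⊕0 = 1
s2 (pos 2,3,6,7,10,11,14,15,18,19,22,23,26,27,30,31): 0⊕0⊕0⊕1⊕0⊕0⊕0⊕1⊕0⊕1⊕1⊕1⊕1⊕0⊕0⊕0 = 0
s4 (pos 4,5,6,7,12,13,14,15,20,21,22,23,28,29,30,31): 0⊕0⊕0⊕1⊕0⊕0⊕0⊕1⊕1⊕0⊕1⊕1⊕0⊕0⊕0⊕0 = 1
s8 (pos 8,9,10,11,12,13,14,15,24,25,26,27,28,29,30,31): 0⊕0⊕0⊕0⊕0⊕0⊕0⊕1⊕0⊕1⊕1⊕0⊕0⊕0⊕0⊕0 = 1
s16 (pos 16,17,18,19,20,21,22,23,24,25,26,27,28,29,30,31): 0⊕0⊕0⊕1⊕1⊕0⊕1⊕1⊕0⊕1⊕1⊕0⊕0⊕0⊕0⊕0 = 0
Syndrome s16…s1 = 01101 → error at position 13.
Flip position 13: 0000001000000010001101101100000 → 0000001000001010001101101100000

0000001000001010001101101100000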